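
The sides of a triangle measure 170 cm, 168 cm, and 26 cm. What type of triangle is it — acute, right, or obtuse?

right

Compare the square of the longest side to the sum of squares of the other two: 26² + 168² = 28900 = 170².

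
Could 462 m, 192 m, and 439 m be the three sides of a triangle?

The longest side is 462, and the other two sum to 631.
Since 631 > 462, the triangle inequality holds.

Yes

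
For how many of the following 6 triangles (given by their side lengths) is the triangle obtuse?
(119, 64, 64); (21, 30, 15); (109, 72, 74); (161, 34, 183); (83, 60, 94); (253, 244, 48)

5

(119,64,64): 64²+64² = 8192 < 14161 = 119² → obtuse
(21,30,15): 15²+21² = 666 < 900 = 30² → obtuse
(109,72,74): 72²+74² = 10660 < 11881 = 109² → obtuse
(161,34,183): 34²+161² = 27077 < 33489 = 183² → obtuse
(83,60,94): 60²+83² = 10489 > 8836 = 94² → acute
(253,244,48): 48²+244² = 61840 < 64009 = 253² → obtuse
5 of the 6 are obtuse.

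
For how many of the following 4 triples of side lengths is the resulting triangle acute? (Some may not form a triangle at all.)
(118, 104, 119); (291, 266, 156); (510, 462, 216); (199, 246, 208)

(118,104,119): 104²+118² = 24740 > 14161 = 119² → acute
(291,266,156): 156²+266² = 95092 > 84681 = 291² → acute
(510,462,216): 216²+462² = 260100 = 510² → right
(199,246,208): 199²+208² = 82865 > 60516 = 246² → acute
3 of the 4 are acute.

3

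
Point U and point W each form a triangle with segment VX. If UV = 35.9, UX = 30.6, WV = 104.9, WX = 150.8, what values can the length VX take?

From triangle UVX: |35.9 − 30.6| < VX < 35.9 + 30.6, i.e. 5.3 < VX < 66.5.
From triangle WVX: 45.9 < VX < 255.7.
Both must hold, so VX lies in the intersection.

45.9 < VX < 66.5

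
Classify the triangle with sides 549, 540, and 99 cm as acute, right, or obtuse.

Compare the square of the longest side to the sum of squares of the other two: 99² + 540² = 301401 = 549².

right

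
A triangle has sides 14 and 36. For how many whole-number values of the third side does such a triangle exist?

The third side lies in the open interval (22, 50).
Integers from 23 to 49 inclusive: 49 − 23 + 1 = 27.

27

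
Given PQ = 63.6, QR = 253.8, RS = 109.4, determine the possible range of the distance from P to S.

80.8 ≤ PS ≤ 426.8

The maximum is all hops collinear in one direction: 63.6 + 253.8 + 109.4 = 426.8.
The longest hop is 253.8; the others sum to 173.0. Folding the others back against it leaves at least 253.8 − 173.0 = 80.8.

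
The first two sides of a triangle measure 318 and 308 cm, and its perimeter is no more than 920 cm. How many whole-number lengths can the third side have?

Triangle inequality: 10 < x < 626. Perimeter ≤ 920 gives x ≤ 920 − 318 − 308 = 294.
So 10 < x ≤ 294; integers 11 through 294: 284 values.

284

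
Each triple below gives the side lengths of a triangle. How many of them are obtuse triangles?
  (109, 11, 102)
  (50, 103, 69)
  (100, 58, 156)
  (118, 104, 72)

3

(109,11,102): 11²+102² = 10525 < 11881 = 109² → obtuse
(50,103,69): 50²+69² = 7261 < 10609 = 103² → obtuse
(100,58,156): 58²+100² = 13364 < 24336 = 156² → obtuse
(118,104,72): 72²+104² = 16000 > 13924 = 118² → acute
3 of the 4 are obtuse.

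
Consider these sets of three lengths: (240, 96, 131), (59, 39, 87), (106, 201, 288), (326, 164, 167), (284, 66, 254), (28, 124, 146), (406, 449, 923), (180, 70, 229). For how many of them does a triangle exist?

6

(96,131,240): 96+131 ≤ 240 → not valid
(39,59,87): 39+59 > 87 → valid
(106,201,288): 106+201 > 288 → valid
(164,167,326): 164+167 > 326 → valid
(66,254,284): 66+254 > 284 → valid
(28,124,146): 28+124 > 146 → valid
(406,449,923): 406+449 ≤ 923 → not valid
(70,180,229): 70+180 > 229 → valid
6 of the 8 triples form a triangle.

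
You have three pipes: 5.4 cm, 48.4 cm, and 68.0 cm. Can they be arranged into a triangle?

No

The longest side is 68.0, but the other two sum to only 53.8.
53.8 < 68.0, so the triangle inequality fails.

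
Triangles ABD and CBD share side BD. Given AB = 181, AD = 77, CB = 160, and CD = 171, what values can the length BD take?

From triangle ABD: |181 − 77| < BD < 181 + 77, i.e. 104 < BD < 258.
From triangle CBD: 11 < BD < 331.
Both must hold, so BD lies in the intersection.

104 < BD < 258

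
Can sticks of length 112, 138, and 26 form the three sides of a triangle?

No

The two shorter sides sum to 138, exactly equal to the longest side 138.
That gives only a degenerate (flat) triangle — the inequality must be strict.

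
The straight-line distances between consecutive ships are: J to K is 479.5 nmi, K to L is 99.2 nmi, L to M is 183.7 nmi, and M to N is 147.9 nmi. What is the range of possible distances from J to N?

The maximum is all hops collinear in one direction: 479.5 + 99.2 + 183.7 + 147.9 = 910.3.
The longest hop is 479.5; the others sum to 430.8. Folding the others back against it leaves at least 479.5 − 430.8 = 48.7.

48.7 ≤ JN ≤ 910.3 nmi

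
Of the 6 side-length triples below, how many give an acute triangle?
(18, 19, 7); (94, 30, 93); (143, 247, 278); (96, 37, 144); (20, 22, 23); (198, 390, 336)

4

(18,19,7): 7²+18² = 373 > 361 = 19² → acute
(94,30,93): 30²+93² = 9549 > 8836 = 94² → acute
(143,247,278): 143²+247² = 81458 > 77284 = 278² → acute
(96,37,144): 37+96 ≤ 144, not a triangle
(20,22,23): 20²+22² = 884 > 529 = 23² → acute
(198,390,336): 198²+336² = 152100 = 390² → right
4 of the 6 are acute.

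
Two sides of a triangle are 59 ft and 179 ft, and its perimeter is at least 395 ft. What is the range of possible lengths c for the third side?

157 ≤ c < 238

Triangle inequality alone gives 120 < c < 238.
The perimeter condition gives c ≥ 395 − 59 − 179 = 157.
Intersecting the two: 157 ≤ c < 238.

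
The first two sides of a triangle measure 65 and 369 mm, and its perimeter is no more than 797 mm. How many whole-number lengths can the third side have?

59

Triangle inequality: 304 < x < 434. Perimeter ≤ 797 gives x ≤ 797 − 65 − 369 = 363.
So 304 < x ≤ 363; integers 305 through 363: 59 values.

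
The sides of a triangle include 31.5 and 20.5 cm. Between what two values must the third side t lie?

11.0 < t < 52.0 (cm)

By the triangle inequality, t must be less than 31.5 + 20.5 = 52.0 and greater than |31.5 − 20.5| = 11.0.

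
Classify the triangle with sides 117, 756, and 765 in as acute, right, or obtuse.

Compare the square of the longest side to the sum of squares of the other two: 117² + 756² = 585225 = 765².

right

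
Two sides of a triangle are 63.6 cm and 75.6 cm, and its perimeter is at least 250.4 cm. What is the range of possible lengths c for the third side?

Triangle inequality alone gives 12.0 < c < 139.2.
The perimeter condition gives c ≥ 250.4 − 63.6 − 75.6 = 111.2.
Intersecting the two: 111.2 ≤ c < 139.2.

111.2 ≤ c < 139.2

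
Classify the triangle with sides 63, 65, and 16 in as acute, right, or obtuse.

Compare the square of the longest side to the sum of squares of the other two: 16² + 63² = 4225 = 65².

right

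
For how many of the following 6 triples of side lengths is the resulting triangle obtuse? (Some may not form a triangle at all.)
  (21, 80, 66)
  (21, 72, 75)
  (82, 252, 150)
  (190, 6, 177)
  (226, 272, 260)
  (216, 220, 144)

1

(21,80,66): 21²+66² = 4797 < 6400 = 80² → obtuse
(21,72,75): 21²+72² = 5625 = 75² → right
(82,252,150): 82+150 ≤ 252, not a triangle
(190,6,177): 6+177 ≤ 190, not a triangle
(226,272,260): 226²+260² = 118676 > 73984 = 272² → acute
(216,220,144): 144²+216² = 67392 > 48400 = 220² → acute
1 of the 6 is obtuse.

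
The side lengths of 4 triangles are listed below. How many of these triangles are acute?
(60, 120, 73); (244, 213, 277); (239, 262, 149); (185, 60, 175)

(60,120,73): 60²+73² = 8929 < 14400 = 120² → obtuse
(244,213,277): 213²+244² = 104905 > 76729 = 277² → acute
(239,262,149): 149²+239² = 79322 > 68644 = 262² → acute
(185,60,175): 60²+175² = 34225 = 185² → right
2 of the 4 are acute.

2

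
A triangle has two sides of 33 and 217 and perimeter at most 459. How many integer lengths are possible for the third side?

Triangle inequality: 184 < x < 250. Perimeter ≤ 459 gives x ≤ 459 − 33 − 217 = 209.
So 184 < x ≤ 209; integers 185 through 209: 25 values.

25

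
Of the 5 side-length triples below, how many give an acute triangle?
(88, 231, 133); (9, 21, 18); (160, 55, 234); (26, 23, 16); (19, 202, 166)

1

(88,231,133): 88+133 ≤ 231, not a triangle
(9,21,18): 9²+18² = 405 < 441 = 21² → obtuse
(160,55,234): 55+160 ≤ 234, not a triangle
(26,23,16): 16²+23² = 785 > 676 = 26² → acute
(19,202,166): 19+166 ≤ 202, not a triangle
1 of the 5 is acute.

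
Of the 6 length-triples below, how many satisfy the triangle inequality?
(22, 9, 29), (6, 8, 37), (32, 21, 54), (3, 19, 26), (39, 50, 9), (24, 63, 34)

(9,22,29): 9+22 > 29 → valid
(6,8,37): 6+8 ≤ 37 → not valid
(21,32,54): 21+32 ≤ 54 → not valid
(3,19,26): 3+19 ≤ 26 → not valid
(9,39,50): 9+39 ≤ 50 → not valid
(24,34,63): 24+34 ≤ 63 → not valid
1 of the 6 triples forms a triangle.

1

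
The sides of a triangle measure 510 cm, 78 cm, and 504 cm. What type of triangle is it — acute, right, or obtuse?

right

Compare the square of the longest side to the sum of squares of the other two: 78² + 504² = 260100 = 510².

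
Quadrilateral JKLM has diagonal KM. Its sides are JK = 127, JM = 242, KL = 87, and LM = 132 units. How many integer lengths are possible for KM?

103

From triangle JKM: 115 < KM < 369.
From triangle LKM: 45 < KM < 219.
Intersection: 115 < KM < 219, so integers 116 through 218: 103 values.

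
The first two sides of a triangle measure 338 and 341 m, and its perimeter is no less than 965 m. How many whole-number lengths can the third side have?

Triangle inequality: 3 < x < 679. Perimeter ≥ 965 gives x ≥ 965 − 338 − 341 = 286.
So 286 ≤ x < 679; integers 286 through 678: 393 values.

393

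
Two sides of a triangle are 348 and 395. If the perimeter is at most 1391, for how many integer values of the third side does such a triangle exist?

601

Triangle inequality: 47 < x < 743. Perimeter ≤ 1391 gives x ≤ 1391 − 348 − 395 = 648.
So 47 < x ≤ 648; integers 48 through 648: 601 values.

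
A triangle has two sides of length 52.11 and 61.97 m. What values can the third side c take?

By the triangle inequality, c must be less than 52.11 + 61.97 = 114.08 and greater than |52.11 − 61.97| = 9.86.

9.86 < c < 114.08 (m)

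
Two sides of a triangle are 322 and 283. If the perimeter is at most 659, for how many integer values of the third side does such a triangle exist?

15

Triangle inequality: 39 < x < 605. Perimeter ≤ 659 gives x ≤ 659 − 322 − 283 = 54.
So 39 < x ≤ 54; integers 40 through 54: 15 values.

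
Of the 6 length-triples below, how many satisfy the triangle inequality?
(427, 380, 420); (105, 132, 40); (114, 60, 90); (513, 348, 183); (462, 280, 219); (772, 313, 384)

(380,420,427): 380+420 > 427 → valid
(40,105,132): 40+105 > 132 → valid
(60,90,114): 60+90 > 114 → valid
(183,348,513): 183+348 > 513 → valid
(219,280,462): 219+280 > 462 → valid
(313,384,772): 313+384 ≤ 772 → not valid
5 of the 6 triples form a triangle.

5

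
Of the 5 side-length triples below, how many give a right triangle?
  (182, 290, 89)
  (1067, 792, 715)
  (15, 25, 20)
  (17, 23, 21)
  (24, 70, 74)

(182,290,89): 89+182 ≤ 290, not a triangle
(1067,792,715): 715²+792² = 1138489 = 1067² → right
(15,25,20): 15²+20² = 625 = 25² → right
(17,23,21): 17²+21² = 730 > 529 = 23² → acute
(24,70,74): 24²+70² = 5476 = 74² → right
3 of the 5 are right.

3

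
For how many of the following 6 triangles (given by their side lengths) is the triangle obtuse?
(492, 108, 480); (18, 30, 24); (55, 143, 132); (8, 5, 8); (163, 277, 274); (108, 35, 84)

1

(492,108,480): 108²+480² = 242064 = 492² → right
(18,30,24): 18²+24² = 900 = 30² → right
(55,143,132): 55²+132² = 20449 = 143² → right
(8,5,8): 5²+8² = 89 > 64 = 8² → acute
(163,277,274): 163²+274² = 101645 > 76729 = 277² → acute
(108,35,84): 35²+84² = 8281 < 11664 = 108² → obtuse
1 of the 6 is obtuse.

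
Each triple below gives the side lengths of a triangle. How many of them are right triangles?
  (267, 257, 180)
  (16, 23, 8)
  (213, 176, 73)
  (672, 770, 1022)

(267,257,180): 180²+257² = 98449 > 71289 = 267² → acute
(16,23,8): 8²+16² = 320 < 529 = 23² → obtuse
(213,176,73): 73²+176² = 36305 < 45369 = 213² → obtuse
(672,770,1022): 672²+770² = 1044484 = 1022² → right
1 of the 4 is right.

1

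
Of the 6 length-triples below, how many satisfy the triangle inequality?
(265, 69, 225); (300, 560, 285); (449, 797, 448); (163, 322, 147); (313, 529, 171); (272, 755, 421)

(69,225,265): 69+225 > 265 → valid
(285,300,560): 285+300 > 560 → valid
(448,449,797): 448+449 > 797 → valid
(147,163,322): 147+163 ≤ 322 → not valid
(171,313,529): 171+313 ≤ 529 → not valid
(272,421,755): 272+421 ≤ 755 → not valid
3 of the 6 triples form a triangle.

3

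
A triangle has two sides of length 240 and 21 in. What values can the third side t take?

By the triangle inequality, t must be less than 240 + 21 = 261 and greater than |240 − 21| = 219.

219 < t < 261 (in)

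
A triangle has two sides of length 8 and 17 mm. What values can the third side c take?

By the triangle inequality, c must be less than 8 + 17 = 25 and greater than |8 − 17| = 9.

9 < c < 25 (mm)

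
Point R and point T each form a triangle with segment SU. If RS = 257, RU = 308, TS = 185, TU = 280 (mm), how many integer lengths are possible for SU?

369

From triangle RSU: 51 < SU < 565.
From triangle TSU: 95 < SU < 465.
Intersection: 95 < SU < 465, so integers 96 through 464: 369 values.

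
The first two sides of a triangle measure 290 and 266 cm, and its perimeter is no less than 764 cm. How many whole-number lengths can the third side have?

Triangle inequality: 24 < x < 556. Perimeter ≥ 764 gives x ≥ 764 − 290 − 266 = 208.
So 208 ≤ x < 556; integers 208 through 555: 348 values.

348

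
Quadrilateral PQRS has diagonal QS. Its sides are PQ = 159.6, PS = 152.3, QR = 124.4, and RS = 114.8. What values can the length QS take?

From triangle PQS: |159.6 − 152.3| < QS < 159.6 + 152.3, i.e. 7.3 < QS < 311.9.
From triangle RQS: 9.6 < QS < 239.2.
Both must hold, so QS lies in the intersection.

9.6 < QS < 239.2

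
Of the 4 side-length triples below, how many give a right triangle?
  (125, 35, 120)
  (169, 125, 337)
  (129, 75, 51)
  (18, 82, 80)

2

(125,35,120): 35²+120² = 15625 = 125² → right
(169,125,337): 125+169 ≤ 337, not a triangle
(129,75,51): 51+75 ≤ 129, not a triangle
(18,82,80): 18²+80² = 6724 = 82² → right
2 of the 4 are right.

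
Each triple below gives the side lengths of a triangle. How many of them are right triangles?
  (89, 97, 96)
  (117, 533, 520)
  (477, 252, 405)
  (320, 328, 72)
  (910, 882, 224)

(89,97,96): 89²+96² = 17137 > 9409 = 97² → acute
(117,533,520): 117²+520² = 284089 = 533² → right
(477,252,405): 252²+405² = 227529 = 477² → right
(320,328,72): 72²+320² = 107584 = 328² → right
(910,882,224): 224²+882² = 828100 = 910² → right
4 of the 5 are right.

4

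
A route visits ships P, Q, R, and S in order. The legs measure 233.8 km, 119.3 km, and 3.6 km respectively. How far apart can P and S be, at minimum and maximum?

110.9 ≤ PS ≤ 356.7 km

The maximum is all hops collinear in one direction: 233.8 + 119.3 + 3.6 = 356.7.
The longest hop is 233.8; the others sum to 122.9. Folding the others back against it leaves at least 233.8 − 122.9 = 110.9.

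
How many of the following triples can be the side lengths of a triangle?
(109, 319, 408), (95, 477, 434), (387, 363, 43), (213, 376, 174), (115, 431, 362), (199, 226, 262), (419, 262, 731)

(109,319,408): 109+319 > 408 → valid
(95,434,477): 95+434 > 477 → valid
(43,363,387): 43+363 > 387 → valid
(174,213,376): 174+213 > 376 → valid
(115,362,431): 115+362 > 431 → valid
(199,226,262): 199+226 > 262 → valid
(262,419,731): 262+419 ≤ 731 → not valid
6 of the 7 triples form a triangle.

6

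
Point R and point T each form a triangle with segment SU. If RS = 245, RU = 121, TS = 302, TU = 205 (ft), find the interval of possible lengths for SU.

124 < SU < 366

From triangle RSU: |245 − 121| < SU < 245 + 121, i.e. 124 < SU < 366.
From triangle TSU: 97 < SU < 507.
Both must hold, so SU lies in the intersection.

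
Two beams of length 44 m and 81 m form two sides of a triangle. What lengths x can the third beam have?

By the triangle inequality, x must be less than 44 + 81 = 125 and greater than |44 − 81| = 37.

37 < x < 125 (m)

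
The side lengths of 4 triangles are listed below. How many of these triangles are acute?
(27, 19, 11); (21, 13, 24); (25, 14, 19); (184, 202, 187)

(27,19,11): 11²+19² = 482 < 729 = 27² → obtuse
(21,13,24): 13²+21² = 610 > 576 = 24² → acute
(25,14,19): 14²+19² = 557 < 625 = 25² → obtuse
(184,202,187): 184²+187² = 68825 > 40804 = 202² → acute
2 of the 4 are acute.

2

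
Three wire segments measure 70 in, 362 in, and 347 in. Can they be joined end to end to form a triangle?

The longest side is 362, and the other two sum to 417.
Since 417 > 362, the triangle inequality holds.

Yes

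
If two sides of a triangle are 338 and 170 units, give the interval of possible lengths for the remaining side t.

168 < t < 508

By the triangle inequality, t must be less than 338 + 170 = 508 and greater than |338 − 170| = 168.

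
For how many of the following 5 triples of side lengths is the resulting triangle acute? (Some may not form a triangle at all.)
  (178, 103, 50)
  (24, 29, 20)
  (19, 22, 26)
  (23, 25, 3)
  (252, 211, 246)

3

(178,103,50): 50+103 ≤ 178, not a triangle
(24,29,20): 20²+24² = 976 > 841 = 29² → acute
(19,22,26): 19²+22² = 845 > 676 = 26² → acute
(23,25,3): 3²+23² = 538 < 625 = 25² → obtuse
(252,211,246): 211²+246² = 105037 > 63504 = 252² → acute
3 of the 5 are acute.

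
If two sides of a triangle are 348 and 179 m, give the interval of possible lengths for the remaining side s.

By the triangle inequality, s must be less than 348 + 179 = 527 and greater than |348 − 179| = 169.

169 < s < 527 (m)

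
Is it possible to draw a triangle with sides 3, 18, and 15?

The two shorter sides sum to 18, exactly equal to the longest side 18.
That gives only a degenerate (flat) triangle — the inequality must be strict.

No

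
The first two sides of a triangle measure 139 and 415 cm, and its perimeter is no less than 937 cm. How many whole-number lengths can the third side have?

171

Triangle inequality: 276 < x < 554. Perimeter ≥ 937 gives x ≥ 937 − 139 − 415 = 383.
So 383 ≤ x < 554; integers 383 through 553: 171 values.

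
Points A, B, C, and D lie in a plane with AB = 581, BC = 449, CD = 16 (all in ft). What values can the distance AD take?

116 ≤ AD ≤ 1046 ft

The maximum is all hops collinear in one direction: 581 + 449 + 16 = 1046.
The longest hop is 581; the others sum to 465. Folding the others back against it leaves at least 581 − 465 = 116.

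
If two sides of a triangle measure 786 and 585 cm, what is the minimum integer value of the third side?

202

The third side must be strictly greater than |786 − 585| = 201.
The smallest integer above 201 is 202.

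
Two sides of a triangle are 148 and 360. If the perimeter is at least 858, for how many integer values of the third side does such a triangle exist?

Triangle inequality: 212 < x < 508. Perimeter ≥ 858 gives x ≥ 858 − 148 − 360 = 350.
So 350 ≤ x < 508; integers 350 through 507: 158 values.

158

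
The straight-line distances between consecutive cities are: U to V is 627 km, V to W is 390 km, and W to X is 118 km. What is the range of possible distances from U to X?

119 ≤ UX ≤ 1135 km

The maximum is all hops collinear in one direction: 627 + 390 + 118 = 1135.
The longest hop is 627; the others sum to 508. Folding the others back against it leaves at least 627 − 508 = 119.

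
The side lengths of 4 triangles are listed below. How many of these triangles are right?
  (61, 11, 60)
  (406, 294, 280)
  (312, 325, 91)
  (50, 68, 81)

(61,11,60): 11²+60² = 3721 = 61² → right
(406,294,280): 280²+294² = 164836 = 406² → right
(312,325,91): 91²+312² = 105625 = 325² → right
(50,68,81): 50²+68² = 7124 > 6561 = 81² → acute
3 of the 4 are right.

3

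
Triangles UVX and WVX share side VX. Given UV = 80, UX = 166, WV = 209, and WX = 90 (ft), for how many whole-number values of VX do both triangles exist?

126

From triangle UVX: 86 < VX < 246.
From triangle WVX: 119 < VX < 299.
Intersection: 119 < VX < 246, so integers 120 through 245: 126 values.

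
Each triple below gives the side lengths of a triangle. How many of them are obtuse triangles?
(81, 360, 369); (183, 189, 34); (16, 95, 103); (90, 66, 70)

2

(81,360,369): 81²+360² = 136161 = 369² → right
(183,189,34): 34²+183² = 34645 < 35721 = 189² → obtuse
(16,95,103): 16²+95² = 9281 < 10609 = 103² → obtuse
(90,66,70): 66²+70² = 9256 > 8100 = 90² → acute
2 of the 4 are obtuse.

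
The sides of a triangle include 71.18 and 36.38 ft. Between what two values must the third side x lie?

By the triangle inequality, x must be less than 71.18 + 36.38 = 107.56 and greater than |71.18 − 36.38| = 34.80.

34.80 < x < 107.56 (ft)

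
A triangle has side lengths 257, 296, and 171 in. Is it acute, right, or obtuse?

Compare the square of the longest side to the sum of squares of the other two: 171² + 257² = 95290 > 87616 = 296².

acute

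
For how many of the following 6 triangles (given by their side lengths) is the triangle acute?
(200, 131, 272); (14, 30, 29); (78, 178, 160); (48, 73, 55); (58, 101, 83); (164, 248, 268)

(200,131,272): 131²+200² = 57161 < 73984 = 272² → obtuse
(14,30,29): 14²+29² = 1037 > 900 = 30² → acute
(78,178,160): 78²+160² = 31684 = 178² → right
(48,73,55): 48²+55² = 5329 = 73² → right
(58,101,83): 58²+83² = 10253 > 10201 = 101² → acute
(164,248,268): 164²+248² = 88400 > 71824 = 268² → acute
3 of the 6 are acute.

3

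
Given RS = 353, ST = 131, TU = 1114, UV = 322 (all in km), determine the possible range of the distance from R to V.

The maximum is all hops collinear in one direction: 353 + 131 + 1114 + 322 = 1920.
The longest hop is 1114; the others sum to 806. Folding the others back against it leaves at least 1114 − 806 = 308.

308 ≤ RV ≤ 1920 km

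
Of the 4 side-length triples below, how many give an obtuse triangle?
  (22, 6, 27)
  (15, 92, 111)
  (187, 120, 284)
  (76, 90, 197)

(22,6,27): 6²+22² = 520 < 729 = 27² → obtuse
(15,92,111): 15+92 ≤ 111, not a triangle
(187,120,284): 120²+187² = 49369 < 80656 = 284² → obtuse
(76,90,197): 76+90 ≤ 197, not a triangle
2 of the 4 are obtuse.

2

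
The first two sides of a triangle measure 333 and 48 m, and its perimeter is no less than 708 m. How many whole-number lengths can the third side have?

Triangle inequality: 285 < x < 381. Perimeter ≥ 708 gives x ≥ 708 − 333 − 48 = 327.
So 327 ≤ x < 381; integers 327 through 380: 54 values.

54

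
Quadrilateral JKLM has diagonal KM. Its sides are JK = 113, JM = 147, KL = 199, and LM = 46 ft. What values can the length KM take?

153 < KM < 245

From triangle JKM: |113 − 147| < KM < 113 + 147, i.e. 34 < KM < 260.
From triangle LKM: 153 < KM < 245.
Both must hold, so KM lies in the intersection.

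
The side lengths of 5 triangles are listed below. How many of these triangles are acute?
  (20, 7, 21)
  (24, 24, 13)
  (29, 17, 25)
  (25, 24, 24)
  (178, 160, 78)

(20,7,21): 7²+20² = 449 > 441 = 21² → acute
(24,24,13): 13²+24² = 745 > 576 = 24² → acute
(29,17,25): 17²+25² = 914 > 841 = 29² → acute
(25,24,24): 24²+24² = 1152 > 625 = 25² → acute
(178,160,78): 78²+160² = 31684 = 178² → right
4 of the 5 are acute.

4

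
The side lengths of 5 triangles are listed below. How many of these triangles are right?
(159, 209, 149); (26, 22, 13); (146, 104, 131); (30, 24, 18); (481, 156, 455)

(159,209,149): 149²+159² = 47482 > 43681 = 209² → acute
(26,22,13): 13²+22² = 653 < 676 = 26² → obtuse
(146,104,131): 104²+131² = 27977 > 21316 = 146² → acute
(30,24,18): 18²+24² = 900 = 30² → right
(481,156,455): 156²+455² = 231361 = 481² → right
2 of the 5 are right.

2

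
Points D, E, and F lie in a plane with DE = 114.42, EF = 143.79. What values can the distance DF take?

By the triangle inequality, |114.42 − 143.79| ≤ DF ≤ 114.42 + 143.79.

29.37 ≤ DF ≤ 258.21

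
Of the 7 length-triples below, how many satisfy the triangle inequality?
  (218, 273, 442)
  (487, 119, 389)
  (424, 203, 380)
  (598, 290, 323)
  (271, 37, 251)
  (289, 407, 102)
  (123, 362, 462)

(218,273,442): 218+273 > 442 → valid
(119,389,487): 119+389 > 487 → valid
(203,380,424): 203+380 > 424 → valid
(290,323,598): 290+323 > 598 → valid
(37,251,271): 37+251 > 271 → valid
(102,289,407): 102+289 ≤ 407 → not valid
(123,362,462): 123+362 > 462 → valid
6 of the 7 triples form a triangle.

6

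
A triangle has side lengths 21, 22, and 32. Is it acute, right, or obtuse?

Compare the square of the longest side to the sum of squares of the other two: 21² + 22² = 925 < 1024 = 32².

obtuse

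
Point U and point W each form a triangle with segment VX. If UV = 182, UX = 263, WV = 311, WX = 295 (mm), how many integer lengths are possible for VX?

363

From triangle UVX: 81 < VX < 445.
From triangle WVX: 16 < VX < 606.
Intersection: 81 < VX < 445, so integers 82 through 444: 363 values.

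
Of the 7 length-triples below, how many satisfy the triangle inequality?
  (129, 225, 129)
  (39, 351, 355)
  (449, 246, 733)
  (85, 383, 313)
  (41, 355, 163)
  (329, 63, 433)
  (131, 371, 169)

3

(129,129,225): 129+129 > 225 → valid
(39,351,355): 39+351 > 355 → valid
(246,449,733): 246+449 ≤ 733 → not valid
(85,313,383): 85+313 > 383 → valid
(41,163,355): 41+163 ≤ 355 → not valid
(63,329,433): 63+329 ≤ 433 → not valid
(131,169,371): 131+169 ≤ 371 → not valid
3 of the 7 triples form a triangle.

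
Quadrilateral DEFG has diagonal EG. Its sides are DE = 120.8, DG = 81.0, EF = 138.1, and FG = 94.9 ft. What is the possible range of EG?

43.2 < EG < 201.8

From triangle DEG: |120.8 − 81.0| < EG < 120.8 + 81.0, i.e. 39.8 < EG < 201.8.
From triangle FEG: 43.2 < EG < 233.0.
Both must hold, so EG lies in the intersection.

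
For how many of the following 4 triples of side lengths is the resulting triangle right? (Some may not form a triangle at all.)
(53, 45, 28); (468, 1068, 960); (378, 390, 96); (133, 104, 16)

(53,45,28): 28²+45² = 2809 = 53² → right
(468,1068,960): 468²+960² = 1140624 = 1068² → right
(378,390,96): 96²+378² = 152100 = 390² → right
(133,104,16): 16+104 ≤ 133, not a triangle
3 of the 4 are right.

3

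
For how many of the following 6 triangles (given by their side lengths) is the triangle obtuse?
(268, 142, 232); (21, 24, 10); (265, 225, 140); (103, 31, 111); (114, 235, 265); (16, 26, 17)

(268,142,232): 142²+232² = 73988 > 71824 = 268² → acute
(21,24,10): 10²+21² = 541 < 576 = 24² → obtuse
(265,225,140): 140²+225² = 70225 = 265² → right
(103,31,111): 31²+103² = 11570 < 12321 = 111² → obtuse
(114,235,265): 114²+235² = 68221 < 70225 = 265² → obtuse
(16,26,17): 16²+17² = 545 < 676 = 26² → obtuse
4 of the 6 are obtuse.

4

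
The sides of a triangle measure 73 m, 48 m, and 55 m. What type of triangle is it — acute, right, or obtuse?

right

Compare the square of the longest side to the sum of squares of the other two: 48² + 55² = 5329 = 73².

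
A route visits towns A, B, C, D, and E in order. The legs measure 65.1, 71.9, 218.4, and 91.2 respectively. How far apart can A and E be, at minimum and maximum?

The maximum is all hops collinear in one direction: 65.1 + 71.9 + 218.4 + 91.2 = 446.6.
The longest hop is 218.4; the others sum to 228.2. Since 218.4 ≤ 228.2, the path can fold back on itself completely, so the minimum distance is 0.

0 ≤ AE ≤ 446.6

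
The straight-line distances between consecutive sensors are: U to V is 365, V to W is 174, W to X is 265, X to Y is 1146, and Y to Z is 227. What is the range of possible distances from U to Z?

115 ≤ UZ ≤ 2177

The maximum is all hops collinear in one direction: 365 + 174 + 265 + 1146 + 227 = 2177.
The longest hop is 1146; the others sum to 1031. Folding the others back against it leaves at least 1146 − 1031 = 115.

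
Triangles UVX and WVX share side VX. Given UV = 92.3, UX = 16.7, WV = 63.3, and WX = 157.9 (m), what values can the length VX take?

From triangle UVX: |92.3 − 16.7| < VX < 92.3 + 16.7, i.e. 75.6 < VX < 109.0.
From triangle WVX: 94.6 < VX < 221.2.
Both must hold, so VX lies in the intersection.

94.6 < VX < 109.0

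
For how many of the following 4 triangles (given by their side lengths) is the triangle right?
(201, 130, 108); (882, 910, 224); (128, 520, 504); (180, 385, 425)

(201,130,108): 108²+130² = 28564 < 40401 = 201² → obtuse
(882,910,224): 224²+882² = 828100 = 910² → right
(128,520,504): 128²+504² = 270400 = 520² → right
(180,385,425): 180²+385² = 180625 = 425² → right
3 of the 4 are right.

3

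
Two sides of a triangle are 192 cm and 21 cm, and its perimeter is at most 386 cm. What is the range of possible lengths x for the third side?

171 < x ≤ 173 cm

Triangle inequality alone gives 171 < x < 213.
The perimeter condition gives x ≤ 386 − 192 − 21 = 173.
Intersecting the two: 171 < x ≤ 173.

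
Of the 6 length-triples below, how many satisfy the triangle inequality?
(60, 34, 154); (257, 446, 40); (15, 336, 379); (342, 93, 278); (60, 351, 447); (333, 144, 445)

2

(34,60,154): 34+60 ≤ 154 → not valid
(40,257,446): 40+257 ≤ 446 → not valid
(15,336,379): 15+336 ≤ 379 → not valid
(93,278,342): 93+278 > 342 → valid
(60,351,447): 60+351 ≤ 447 → not valid
(144,333,445): 144+333 > 445 → valid
2 of the 6 triples form a triangle.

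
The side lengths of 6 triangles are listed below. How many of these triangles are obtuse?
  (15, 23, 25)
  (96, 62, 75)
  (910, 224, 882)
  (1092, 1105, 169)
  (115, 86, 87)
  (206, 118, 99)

(15,23,25): 15²+23² = 754 > 625 = 25² → acute
(96,62,75): 62²+75² = 9469 > 9216 = 96² → acute
(910,224,882): 224²+882² = 828100 = 910² → right
(1092,1105,169): 169²+1092² = 1221025 = 1105² → right
(115,86,87): 86²+87² = 14965 > 13225 = 115² → acute
(206,118,99): 99²+118² = 23725 < 42436 = 206² → obtuse
1 of the 6 is obtuse.

1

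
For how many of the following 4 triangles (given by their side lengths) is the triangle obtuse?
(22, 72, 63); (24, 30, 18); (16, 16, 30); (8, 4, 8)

2

(22,72,63): 22²+63² = 4453 < 5184 = 72² → obtuse
(24,30,18): 18²+24² = 900 = 30² → right
(16,16,30): 16²+16² = 512 < 900 = 30² → obtuse
(8,4,8): 4²+8² = 80 > 64 = 8² → acute
2 of the 4 are obtuse.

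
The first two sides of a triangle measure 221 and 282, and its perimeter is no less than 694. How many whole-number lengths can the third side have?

Triangle inequality: 61 < x < 503. Perimeter ≥ 694 gives x ≥ 694 − 221 − 282 = 191.
So 191 ≤ x < 503; integers 191 through 502: 312 values.

312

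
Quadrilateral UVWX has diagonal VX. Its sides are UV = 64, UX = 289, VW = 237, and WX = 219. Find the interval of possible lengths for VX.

225 < VX < 353

From triangle UVX: |64 − 289| < VX < 64 + 289, i.e. 225 < VX < 353.
From triangle WVX: 18 < VX < 456.
Both must hold, so VX lies in the intersection.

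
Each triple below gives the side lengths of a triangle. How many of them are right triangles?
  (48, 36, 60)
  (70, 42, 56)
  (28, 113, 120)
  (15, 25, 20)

(48,36,60): 36²+48² = 3600 = 60² → right
(70,42,56): 42²+56² = 4900 = 70² → right
(28,113,120): 28²+113² = 13553 < 14400 = 120² → obtuse
(15,25,20): 15²+20² = 625 = 25² → right
3 of the 4 are right.

3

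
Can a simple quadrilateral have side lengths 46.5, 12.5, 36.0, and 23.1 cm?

A quadrilateral exists iff every side is shorter than the sum of the others — equivalently, the longest side is less than the sum of the rest.
Longest side 46.5 < 71.6 (sum of the remaining 3), so yes.

Yes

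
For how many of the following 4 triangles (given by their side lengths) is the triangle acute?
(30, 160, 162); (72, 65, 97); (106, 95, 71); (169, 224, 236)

3

(30,160,162): 30²+160² = 26500 > 26244 = 162² → acute
(72,65,97): 65²+72² = 9409 = 97² → right
(106,95,71): 71²+95² = 14066 > 11236 = 106² → acute
(169,224,236): 169²+224² = 78737 > 55696 = 236² → acute
3 of the 4 are acute.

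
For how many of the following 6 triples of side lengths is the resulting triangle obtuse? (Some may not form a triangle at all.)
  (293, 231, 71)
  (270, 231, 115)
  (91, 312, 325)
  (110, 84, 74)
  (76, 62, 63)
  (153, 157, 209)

2

(293,231,71): 71²+231² = 58402 < 85849 = 293² → obtuse
(270,231,115): 115²+231² = 66586 < 72900 = 270² → obtuse
(91,312,325): 91²+312² = 105625 = 325² → right
(110,84,74): 74²+84² = 12532 > 12100 = 110² → acute
(76,62,63): 62²+63² = 7813 > 5776 = 76² → acute
(153,157,209): 153²+157² = 48058 > 43681 = 209² → acute
2 of the 6 are obtuse.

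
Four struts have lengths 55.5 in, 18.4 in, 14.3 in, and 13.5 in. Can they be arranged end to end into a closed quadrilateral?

For a quadrilateral, each side must be shorter than the sum of the others.
Here the longest side is 55.5, but the remaining 3 sides sum to only 46.2.

No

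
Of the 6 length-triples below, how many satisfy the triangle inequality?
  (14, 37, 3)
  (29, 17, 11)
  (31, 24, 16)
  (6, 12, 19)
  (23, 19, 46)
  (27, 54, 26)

1

(3,14,37): 3+14 ≤ 37 → not valid
(11,17,29): 11+17 ≤ 29 → not valid
(16,24,31): 16+24 > 31 → valid
(6,12,19): 6+12 ≤ 19 → not valid
(19,23,46): 19+23 ≤ 46 → not valid
(26,27,54): 26+27 ≤ 54 → not valid
1 of the 6 triples forms a triangle.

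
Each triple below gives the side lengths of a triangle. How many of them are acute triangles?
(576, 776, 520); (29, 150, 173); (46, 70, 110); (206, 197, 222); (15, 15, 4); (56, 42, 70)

(576,776,520): 520²+576² = 602176 = 776² → right
(29,150,173): 29²+150² = 23341 < 29929 = 173² → obtuse
(46,70,110): 46²+70² = 7016 < 12100 = 110² → obtuse
(206,197,222): 197²+206² = 81245 > 49284 = 222² → acute
(15,15,4): 4²+15² = 241 > 225 = 15² → acute
(56,42,70): 42²+56² = 4900 = 70² → right
2 of the 6 are acute.

2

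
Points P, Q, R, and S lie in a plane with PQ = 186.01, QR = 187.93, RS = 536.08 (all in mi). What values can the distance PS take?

162.14 ≤ PS ≤ 910.02 mi

The maximum is all hops collinear in one direction: 186.01 + 187.93 + 536.08 = 910.02.
The longest hop is 536.08; the others sum to 373.94. Folding the others back against it leaves at least 536.08 − 373.94 = 162.14.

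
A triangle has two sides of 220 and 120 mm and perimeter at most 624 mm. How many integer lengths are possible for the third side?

184

Triangle inequality: 100 < x < 340. Perimeter ≤ 624 gives x ≤ 624 − 220 − 120 = 284.
So 100 < x ≤ 284; integers 101 through 284: 184 values.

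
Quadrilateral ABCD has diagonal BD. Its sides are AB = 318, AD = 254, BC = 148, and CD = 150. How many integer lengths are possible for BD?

From triangle ABD: 64 < BD < 572.
From triangle CBD: 2 < BD < 298.
Intersection: 64 < BD < 298, so integers 65 through 297: 233 values.

233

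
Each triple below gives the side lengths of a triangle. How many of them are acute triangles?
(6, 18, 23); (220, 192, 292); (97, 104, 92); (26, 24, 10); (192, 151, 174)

2

(6,18,23): 6²+18² = 360 < 529 = 23² → obtuse
(220,192,292): 192²+220² = 85264 = 292² → right
(97,104,92): 92²+97² = 17873 > 10816 = 104² → acute
(26,24,10): 10²+24² = 676 = 26² → right
(192,151,174): 151²+174² = 53077 > 36864 = 192² → acute
2 of the 5 are acute.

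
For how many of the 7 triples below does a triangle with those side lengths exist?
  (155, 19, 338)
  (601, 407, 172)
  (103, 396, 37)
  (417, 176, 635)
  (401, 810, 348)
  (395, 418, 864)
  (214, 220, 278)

(19,155,338): 19+155 ≤ 338 → not valid
(172,407,601): 172+407 ≤ 601 → not valid
(37,103,396): 37+103 ≤ 396 → not valid
(176,417,635): 176+417 ≤ 635 → not valid
(348,401,810): 348+401 ≤ 810 → not valid
(395,418,864): 395+418 ≤ 864 → not valid
(214,220,278): 214+220 > 278 → valid
1 of the 7 triples forms a triangle.

1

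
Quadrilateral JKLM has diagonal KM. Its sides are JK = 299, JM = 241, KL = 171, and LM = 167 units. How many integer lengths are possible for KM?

From triangle JKM: 58 < KM < 540.
From triangle LKM: 4 < KM < 338.
Intersection: 58 < KM < 338, so integers 59 through 337: 279 values.

279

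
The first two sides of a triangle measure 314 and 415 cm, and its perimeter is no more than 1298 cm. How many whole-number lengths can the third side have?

Triangle inequality: 101 < x < 729. Perimeter ≤ 1298 gives x ≤ 1298 − 314 − 415 = 569.
So 101 < x ≤ 569; integers 102 through 569: 468 values.

468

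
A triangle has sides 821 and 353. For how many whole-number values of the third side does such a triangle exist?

705

The third side lies in the open interval (468, 1174).
Integers from 469 to 1173 inclusive: 1173 − 469 + 1 = 705.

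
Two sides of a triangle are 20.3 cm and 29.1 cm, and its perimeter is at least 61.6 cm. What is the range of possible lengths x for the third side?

Triangle inequality alone gives 8.8 < x < 49.4.
The perimeter condition gives x ≥ 61.6 − 20.3 − 29.1 = 12.2.
Intersecting the two: 12.2 ≤ x < 49.4.

12.2 ≤ x < 49.4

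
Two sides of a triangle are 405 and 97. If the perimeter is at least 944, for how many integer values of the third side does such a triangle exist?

60

Triangle inequality: 308 < x < 502. Perimeter ≥ 944 gives x ≥ 944 − 405 − 97 = 442.
So 442 ≤ x < 502; integers 442 through 501: 60 values.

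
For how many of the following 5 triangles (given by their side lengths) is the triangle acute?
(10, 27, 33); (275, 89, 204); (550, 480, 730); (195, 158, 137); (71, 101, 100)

2

(10,27,33): 10²+27² = 829 < 1089 = 33² → obtuse
(275,89,204): 89²+204² = 49537 < 75625 = 275² → obtuse
(550,480,730): 480²+550² = 532900 = 730² → right
(195,158,137): 137²+158² = 43733 > 38025 = 195² → acute
(71,101,100): 71²+100² = 15041 > 10201 = 101² → acute
2 of the 5 are acute.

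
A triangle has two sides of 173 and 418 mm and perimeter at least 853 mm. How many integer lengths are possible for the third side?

329

Triangle inequality: 245 < x < 591. Perimeter ≥ 853 gives x ≥ 853 − 173 − 418 = 262.
So 262 ≤ x < 591; integers 262 through 590: 329 values.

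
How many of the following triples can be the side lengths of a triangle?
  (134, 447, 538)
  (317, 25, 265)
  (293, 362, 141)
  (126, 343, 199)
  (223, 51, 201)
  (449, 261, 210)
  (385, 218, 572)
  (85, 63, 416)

5

(134,447,538): 134+447 > 538 → valid
(25,265,317): 25+265 ≤ 317 → not valid
(141,293,362): 141+293 > 362 → valid
(126,199,343): 126+199 ≤ 343 → not valid
(51,201,223): 51+201 > 223 → valid
(210,261,449): 210+261 > 449 → valid
(218,385,572): 218+385 > 572 → valid
(63,85,416): 63+85 ≤ 416 → not valid
5 of the 8 triples form a triangle.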